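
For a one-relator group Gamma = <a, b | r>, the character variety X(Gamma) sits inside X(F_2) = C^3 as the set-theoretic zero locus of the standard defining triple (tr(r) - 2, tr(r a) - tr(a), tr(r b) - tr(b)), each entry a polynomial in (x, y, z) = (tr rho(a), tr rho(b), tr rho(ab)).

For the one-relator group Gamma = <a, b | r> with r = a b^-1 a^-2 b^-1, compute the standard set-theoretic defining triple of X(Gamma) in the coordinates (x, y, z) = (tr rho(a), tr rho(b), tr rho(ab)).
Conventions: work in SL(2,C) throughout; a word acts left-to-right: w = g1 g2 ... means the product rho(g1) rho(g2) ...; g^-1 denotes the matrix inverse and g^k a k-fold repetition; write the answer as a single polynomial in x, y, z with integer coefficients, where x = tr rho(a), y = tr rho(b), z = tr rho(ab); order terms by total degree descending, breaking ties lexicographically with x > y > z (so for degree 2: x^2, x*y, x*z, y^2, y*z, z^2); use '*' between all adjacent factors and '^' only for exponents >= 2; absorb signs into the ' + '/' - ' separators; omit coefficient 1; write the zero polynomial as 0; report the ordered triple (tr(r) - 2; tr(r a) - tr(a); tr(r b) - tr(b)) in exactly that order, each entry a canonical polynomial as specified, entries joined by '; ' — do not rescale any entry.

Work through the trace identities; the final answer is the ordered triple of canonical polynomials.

trace(b^-1 a) = trace(a)*trace(b) - trace(a b)   [inverse elimination on b] = x*y - z
trace(b^-1 a b^-1) = trace(b^-1 a)*trace(b) - trace(b^-1 a b)   [inverse elimination on b] = x*y^2 - y*z - x
trace(a^2) = trace(a)*trace(a) - trace(1)   [square of a] = x^2 - 2
trace(a^2 b) = trace(a)*trace(b a) - trace(b)   [square of a] = x*z - y
trace(a b^-1 a) = trace(a^2)*trace(b) - trace(a^2 b)   [inverse elimination on b] = x^2*y - x*z - y
trace(a b a b) = trace(a b)*trace(a b) - trace(1)   [split at a repeated a] = z^2 - 2
trace(a b^-1 a b) = trace(a b a)*trace(b) - trace(a b a b)   [inverse elimination on b] = x*y*z - y^2 - z^2 + 2
trace(b^-1 a b^-1 a) = trace(a b^-1 a)*trace(b) - trace(a b^-1 a b)   [inverse elimination on b] = x^2*y^2 - 2*x*y*z + z^2 - 2
trace(a^-1 b^-1 a b^-1) = trace(b^-1 a b^-1)*trace(a) - trace(b^-1 a b^-1 a)   [inverse elimination on a] = x*y*z - x^2 - z^2 + 2
trace(a b^-1 a^-2 b^-1) = trace(a^-1 b^-1 a b^-1)*trace(a) - trace(a^-1 b^-1 a b^-1 a)   [inverse elimination on a] = x^2*y*z - x^3 - x*y^2 - x*z^2 + y*z + 3*x
trace(a^2 b^-1 a^-1 b) = trace(a^-1 b a^2)*trace(b) - trace(a^-1 b a^2 b)  (eliminate b^-1) = -x^2*y*z + x^3 + x*y^2 + x*z^2 - 3*x
trace(b^-1 a^2 b^-1 a^-1) = trace(a^2 b^-1 a^-1)*trace(b) - trace(a^2 b^-1 a^-1 b)  (eliminate b^-1) = x^2*y*z - x^3 - x*z^2 - y*z + 3*x
trace(b^-1 a^2 b^-1) = trace(b^-1 a^2)*trace(b) - trace(b^-1 a^2 b)  (eliminate b^-1) = x^2*y^2 - x*y*z - x^2 - y^2 + 2
trace(a b^-1 a^-2 b^-1 a) = trace(b^-1 a^2 b^-1 a^-1)*trace(a) - trace(b^-1 a^2 b^-1)  (eliminate a^-1) = x^3*y*z - x^4 - x^2*y^2 - x^2*z^2 + 4*x^2 + y^2 - 2
assemble the triple (trace(r) - 2; trace(r a) - x; trace(r b) - y)

x^2*y*z - x^3 - x*y^2 - x*z^2 + y*z + 3*x - 2; x^3*y*z - x^4 - x^2*y^2 - x^2*z^2 + 4*x^2 + y^2 - x - 2; -y + z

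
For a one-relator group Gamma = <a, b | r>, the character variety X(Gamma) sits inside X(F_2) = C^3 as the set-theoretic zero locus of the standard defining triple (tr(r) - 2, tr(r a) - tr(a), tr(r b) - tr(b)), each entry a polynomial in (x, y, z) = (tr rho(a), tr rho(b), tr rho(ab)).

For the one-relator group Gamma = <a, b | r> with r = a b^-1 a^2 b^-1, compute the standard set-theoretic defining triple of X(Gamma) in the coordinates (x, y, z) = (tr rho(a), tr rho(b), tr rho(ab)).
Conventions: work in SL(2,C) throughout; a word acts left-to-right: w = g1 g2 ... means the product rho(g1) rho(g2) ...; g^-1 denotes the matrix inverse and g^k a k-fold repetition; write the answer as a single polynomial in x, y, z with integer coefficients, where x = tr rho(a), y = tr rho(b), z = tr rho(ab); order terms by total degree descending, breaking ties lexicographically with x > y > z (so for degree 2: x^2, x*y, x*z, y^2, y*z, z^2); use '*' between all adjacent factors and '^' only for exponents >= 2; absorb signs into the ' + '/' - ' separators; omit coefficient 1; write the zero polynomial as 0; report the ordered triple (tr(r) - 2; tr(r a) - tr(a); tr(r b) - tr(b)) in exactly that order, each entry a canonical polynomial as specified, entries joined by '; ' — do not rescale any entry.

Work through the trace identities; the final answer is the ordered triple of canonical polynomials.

x^3*y^2 - 2*x^2*y*z - x*y^2 + x*z^2 + y*z - x - 2; x^4*y^2 - 2*x^3*y*z - 2*x^2*y^2 + x^2*z^2 + 2*x*y*z + y^2 - x - 2; x^3*y - x^2*z - 2*x*y - y + z

trace(a^2) = trace(a) * trace(a) - trace(1)   [square of a] = x^2 - 2
use: trace(a^3) = trace(a) * trace(a^2) - trace(a)   [square of a] = x^3 - 3*x
trace(b a^2) = trace(a) * trace(b a) - trace(b)   [square of a] = x*z - y
trace(a^3 b) = trace(a) * trace(b a^2) - trace(b a)   [square of a] = x^2*z - x*y - z
trace(a b^-1 a^2) = trace(a^3) * trace(b) - trace(a^3 b)   [inverse elimination on b] = x^3*y - x^2*z - 2*x*y + z
trace(b a b a) = trace(b a) * trace(b a) - trace(1)   [split at a repeated b] = z^2 - 2
apply: trace(b a b) = trace(b) * trace(a b) - trace(a)   [square of b] = y*z - x
use: trace(a^2 b a b) = trace(a) * trace(b a b a) - trace(b a b)   [square of a] = x*z^2 - y*z - x
trace(a b^-1 a^2 b) = trace(a^2 b a) * trace(b) - trace(a^2 b a b)   [inverse elimination on b] = x^2*y*z - x*y^2 - x*z^2 + x
apply: trace(a b^-1 a^2 b^-1) = trace(a b^-1 a^2) * trace(b) - trace(a b^-1 a^2 b)   [inverse elimination on b] = x^3*y^2 - 2*x^2*y*z - x*y^2 + x*z^2 + y*z - x
apply: trace(a^4) = trace(a) * trace(a^3) - trace(a^2) = x^4 - 4*x^2 + 2
trace(a^4 b) = trace(a) * trace(b a^3) - trace(b a^2) = x^3*z - x^2*y - 2*x*z + y
use: trace(a^2 b^-1 a^2) = trace(a^4) * trace(b) - trace(a^4 b) = x^4*y - x^3*z - 3*x^2*y + 2*x*z + y
trace(b a^2 b) = trace(b) * trace(a^2 b) - trace(a^2) = x*y*z - x^2 - y^2 + 2
trace(a^2 b a^2 b) = trace(a) * trace(b a^2 b a) - trace(b a^2 b) = x^2*z^2 - 2*x*y*z + y^2 - 2
apply: trace(a^2 b^-1 a^2 b) = trace(a^2 b a^2) * trace(b) - trace(a^2 b a^2 b) = x^3*y*z - x^2*y^2 - x^2*z^2 + 2
apply: trace(a b^-1 a^2 b^-1 a) = trace(a^2 b^-1 a^2) * trace(b) - trace(a^2 b^-1 a^2 b) = x^4*y^2 - 2*x^3*y*z - 2*x^2*y^2 + x^2*z^2 + 2*x*y*z + y^2 - 2
assemble the triple (trace(r) - 2; trace(r a) - x; trace(r b) - y)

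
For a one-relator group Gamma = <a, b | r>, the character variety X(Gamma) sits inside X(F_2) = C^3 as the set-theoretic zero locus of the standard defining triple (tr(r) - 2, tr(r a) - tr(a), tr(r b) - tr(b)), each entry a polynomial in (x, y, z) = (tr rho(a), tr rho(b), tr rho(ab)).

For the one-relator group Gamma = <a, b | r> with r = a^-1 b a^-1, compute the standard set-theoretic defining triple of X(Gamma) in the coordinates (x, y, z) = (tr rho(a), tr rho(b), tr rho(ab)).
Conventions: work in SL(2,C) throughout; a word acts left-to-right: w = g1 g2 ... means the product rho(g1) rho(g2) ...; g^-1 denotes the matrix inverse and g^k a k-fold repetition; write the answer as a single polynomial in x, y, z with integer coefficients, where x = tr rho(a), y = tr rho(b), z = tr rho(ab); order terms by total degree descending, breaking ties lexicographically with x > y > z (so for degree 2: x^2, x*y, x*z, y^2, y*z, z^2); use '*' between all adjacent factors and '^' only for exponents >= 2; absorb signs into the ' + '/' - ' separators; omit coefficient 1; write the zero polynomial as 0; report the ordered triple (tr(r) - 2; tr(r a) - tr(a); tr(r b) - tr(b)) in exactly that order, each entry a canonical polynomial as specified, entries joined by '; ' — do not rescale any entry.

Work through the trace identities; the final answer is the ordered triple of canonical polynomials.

x^2*y - x*z - y - 2; x*y - x - z; x^2*y^2 - 2*x*y*z + z^2 - y - 2

tr(b a^-1) = tr(b) tr(a) - tr(b a) = x*y - z
tr(a^-1 b a^-1) = tr(b a^-1) tr(a) - tr(b) = x^2*y - x*z - y
tr(b^2) = tr(b) tr(b) - tr(1)   [square of b] = y^2 - 2
tr(b^2 a) = tr(b) tr(a b) - tr(a)   [square of b] = y*z - x
tr(b a^-1 b) = tr(b^2) tr(a) - tr(b^2 a)   [inverse elimination on a] = x*y^2 - y*z - x
tr(b a b a) = tr(b a) tr(b a) - tr(1)   [split at a repeated b] = z^2 - 2
tr(b a^-1 b a) = tr(b a b) tr(a) - tr(b a b a)   [inverse elimination on a] = x*y*z - x^2 - z^2 + 2
tr(a^-1 b a^-1 b) = tr(b a^-1 b) tr(a) - tr(b a^-1 b a)   [inverse elimination on a] = x^2*y^2 - 2*x*y*z + z^2 - 2
assemble the triple (tr(r) - 2; tr(r a) - x; tr(r b) - y)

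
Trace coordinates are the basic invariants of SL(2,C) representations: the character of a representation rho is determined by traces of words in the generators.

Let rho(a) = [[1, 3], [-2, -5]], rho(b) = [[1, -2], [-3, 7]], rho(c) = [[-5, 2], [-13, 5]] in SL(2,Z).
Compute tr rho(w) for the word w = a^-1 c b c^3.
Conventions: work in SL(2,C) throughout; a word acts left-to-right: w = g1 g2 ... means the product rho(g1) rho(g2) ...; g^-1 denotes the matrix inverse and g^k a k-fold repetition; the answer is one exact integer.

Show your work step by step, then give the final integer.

rho(a^-1) = [[-5, -3], [2, 1]]
... * rho(c) = [[-5, 2], [-13, 5]]  ->  [[64, -25], [-23, 9]]
... * rho(b) = [[1, -2], [-3, 7]]  ->  [[139, -303], [-50, 109]]
... * rho(c) = [[-5, 2], [-13, 5]]  ->  [[3244, -1237], [-1167, 445]]
... * rho(c) = [[-5, 2], [-13, 5]]  ->  [[-139, 303], [50, -109]]
... * rho(c) = [[-5, 2], [-13, 5]]  ->  [[-3244, 1237], [1167, -445]]
tr = -3244 + -445 = -3689

-3689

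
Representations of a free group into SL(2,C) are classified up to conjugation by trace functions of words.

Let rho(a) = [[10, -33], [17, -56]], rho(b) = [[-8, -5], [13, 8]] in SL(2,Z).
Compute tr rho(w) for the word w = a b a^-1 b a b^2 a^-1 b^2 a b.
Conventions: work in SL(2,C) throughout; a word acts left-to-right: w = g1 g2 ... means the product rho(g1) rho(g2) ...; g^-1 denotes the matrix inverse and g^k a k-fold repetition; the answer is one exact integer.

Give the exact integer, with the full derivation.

1133567834

rho(a) = [[10, -33], [17, -56]]
... * rho(b) = [[-8, -5], [13, 8]]  ->  [[-509, -314], [-864, -533]]
... * rho(a^-1) = [[-56, 33], [-17, 10]]  ->  [[33842, -19937], [57445, -33842]]
... * rho(b) = [[-8, -5], [13, 8]]  ->  [[-529917, -328706], [-899506, -557961]]
... * rho(a) = [[10, -33], [17, -56]]  ->  [[-10887172, 35894797], [-18480397, 60929514]]
... * rho(b) = [[-8, -5], [13, 8]]  ->  [[553729737, 341594236], [939926858, 579838097]]
... * rho(b) = [[-8, -5], [13, 8]]  ->  [[10887172, -35894797], [18480397, -60929514]]
... * rho(a^-1) = [[-56, 33], [-17, 10]]  ->  [[529917, 328706], [899506, 557961]]
... * rho(b) = [[-8, -5], [13, 8]]  ->  [[33842, -19937], [57445, -33842]]
... * rho(b) = [[-8, -5], [13, 8]]  ->  [[-529917, -328706], [-899506, -557961]]
... * rho(a) = [[10, -33], [17, -56]]  ->  [[-10887172, 35894797], [-18480397, 60929514]]
... * rho(b) = [[-8, -5], [13, 8]]  ->  [[553729737, 341594236], [939926858, 579838097]]
tr = 553729737 + 579838097 = 1133567834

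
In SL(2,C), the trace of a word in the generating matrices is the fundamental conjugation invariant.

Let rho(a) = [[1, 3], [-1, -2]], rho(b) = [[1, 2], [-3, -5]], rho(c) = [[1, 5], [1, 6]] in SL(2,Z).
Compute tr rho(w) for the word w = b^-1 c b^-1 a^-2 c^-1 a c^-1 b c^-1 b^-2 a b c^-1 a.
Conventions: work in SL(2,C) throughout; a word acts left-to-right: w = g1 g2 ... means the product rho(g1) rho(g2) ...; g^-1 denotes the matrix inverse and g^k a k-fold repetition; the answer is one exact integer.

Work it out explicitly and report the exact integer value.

rho(b^-1) = [[-5, -2], [3, 1]]
... * rho(c) = [[1, 5], [1, 6]]  ->  [[-7, -37], [4, 21]]
... * rho(b^-1) = [[-5, -2], [3, 1]]  ->  [[-76, -23], [43, 13]]
... * rho(a^-1) = [[-2, -3], [1, 1]]  ->  [[129, 205], [-73, -116]]
... * rho(a^-1) = [[-2, -3], [1, 1]]  ->  [[-53, -182], [30, 103]]
... * rho(c^-1) = [[6, -5], [-1, 1]]  ->  [[-136, 83], [77, -47]]
... * rho(a) = [[1, 3], [-1, -2]]  ->  [[-219, -574], [124, 325]]
... * rho(c^-1) = [[6, -5], [-1, 1]]  ->  [[-740, 521], [419, -295]]
... * rho(b) = [[1, 2], [-3, -5]]  ->  [[-2303, -4085], [1304, 2313]]
... * rho(c^-1) = [[6, -5], [-1, 1]]  ->  [[-9733, 7430], [5511, -4207]]
... * rho(b^-1) = [[-5, -2], [3, 1]]  ->  [[70955, 26896], [-40176, -15229]]
... * rho(b^-1) = [[-5, -2], [3, 1]]  ->  [[-274087, -115014], [155193, 65123]]
... * rho(a) = [[1, 3], [-1, -2]]  ->  [[-159073, -592233], [90070, 335333]]
... * rho(b) = [[1, 2], [-3, -5]]  ->  [[1617626, 2643019], [-915929, -1496525]]
... * rho(c^-1) = [[6, -5], [-1, 1]]  ->  [[7062737, -5445111], [-3999049, 3083120]]
... * rho(a) = [[1, 3], [-1, -2]]  ->  [[12507848, 32078433], [-7082169, -18163387]]
tr = 12507848 + -18163387 = -5655539

-5655539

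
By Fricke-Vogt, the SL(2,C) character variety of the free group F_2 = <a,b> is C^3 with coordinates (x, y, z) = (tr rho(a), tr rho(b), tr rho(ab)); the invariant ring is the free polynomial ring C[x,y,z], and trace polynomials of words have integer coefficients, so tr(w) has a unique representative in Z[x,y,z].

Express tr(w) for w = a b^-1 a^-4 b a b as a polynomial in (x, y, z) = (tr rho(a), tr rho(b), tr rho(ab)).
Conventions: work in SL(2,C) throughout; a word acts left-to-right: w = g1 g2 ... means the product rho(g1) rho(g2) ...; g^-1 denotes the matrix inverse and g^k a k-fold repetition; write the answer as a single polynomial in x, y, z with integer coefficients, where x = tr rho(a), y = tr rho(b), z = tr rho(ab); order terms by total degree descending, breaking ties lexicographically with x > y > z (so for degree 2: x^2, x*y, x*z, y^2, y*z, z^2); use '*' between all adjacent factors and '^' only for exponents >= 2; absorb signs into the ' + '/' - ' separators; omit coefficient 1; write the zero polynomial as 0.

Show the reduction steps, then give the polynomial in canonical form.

next, trace(a b a) = trace(a) trace(b a) - trace(b) = x*z - y
trace(b a b a) = trace(a b) trace(a b) - trace(1)   [split at repeated a] = z^2 - 2
and trace(b a b) = trace(b) trace(a b) - trace(a) = y*z - x
trace(a b a b a) = trace(a) trace(b a b a) - trace(b a b) = x*z^2 - y*z - x
next, trace(a b a b a b) = trace(b a b a) trace(b a) - trace(a b)   [split at repeated b] = z^3 - 3*z
and trace(b a b a b^-1 a) = trace(a b a b a) trace(b) - trace(a b a b a b) = x*y*z^2 - y^2*z - z^3 - x*y + 3*z
next, trace(b a b a b^-1 a^-1) = trace(b a b a b^-1) trace(a) - trace(b a b a b^-1 a) = -x*y*z^2 + x^2*z + y^2*z + z^3 - 3*z
trace(b a b a b^-1 a^-2) = trace(b a b a b^-1 a^-1) trace(a) - trace(b a b a b^-1) = -x^2*y*z^2 + x^3*z + x*y^2*z + x*z^3 - 4*x*z + y
next, trace(a^-3 b a b a b^-1) = trace(b a b a b^-1 a^-2) trace(a) - trace(b a b a b^-1 a^-1) = -x^3*y*z^2 + x^4*z + x^2*y^2*z + x^2*z^3 + x*y*z^2 - 5*x^2*z - y^2*z - z^3 + x*y + 3*z
trace(a b^-1 a^-4 b a b) = trace(a^-3 b a b a b^-1) trace(a) - trace(a^-3 b a b a b^-1 a) = -x^4*y*z^2 + x^5*z + x^3*y^2*z + x^3*z^3 + 2*x^2*y*z^2 - 6*x^3*z - 2*x*y^2*z - 2*x*z^3 + x^2*y + 7*x*z - y

-x^4*y*z^2 + x^5*z + x^3*y^2*z + x^3*z^3 + 2*x^2*y*z^2 - 6*x^3*z - 2*x*y^2*z - 2*x*z^3 + x^2*y + 7*x*z - y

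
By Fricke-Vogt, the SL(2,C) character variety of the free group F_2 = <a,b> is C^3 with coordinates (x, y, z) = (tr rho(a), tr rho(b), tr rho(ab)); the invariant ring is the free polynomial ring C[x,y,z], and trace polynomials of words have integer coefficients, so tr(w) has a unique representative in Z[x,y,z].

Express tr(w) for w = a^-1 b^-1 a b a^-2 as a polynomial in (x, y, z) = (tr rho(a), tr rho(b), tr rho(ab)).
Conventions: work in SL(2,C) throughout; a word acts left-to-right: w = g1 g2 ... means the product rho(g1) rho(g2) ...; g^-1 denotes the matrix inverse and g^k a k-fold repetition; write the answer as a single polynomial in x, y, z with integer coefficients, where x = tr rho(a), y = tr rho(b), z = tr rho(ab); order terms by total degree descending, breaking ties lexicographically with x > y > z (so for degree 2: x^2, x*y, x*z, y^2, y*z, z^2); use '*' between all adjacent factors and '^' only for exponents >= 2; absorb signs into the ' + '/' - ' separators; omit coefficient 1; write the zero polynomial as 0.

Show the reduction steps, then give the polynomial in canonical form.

tr(b a^-1) = tr(b) * tr(a) - tr(b a) = x*y - z
tr(b a^-2) = tr(b a^-1) * tr(a) - tr(b) = x^2*y - x*z - y
tr(b a b) = tr(b) * tr(a b) - tr(a) = y*z - x
tr(b a b a) = tr(a b) * tr(a b) - tr(1) = z^2 - 2
tr(b a b a^-1) = tr(b a b) * tr(a) - tr(b a b a) = x*y*z - x^2 - z^2 + 2
tr(b a b a^-2) = tr(b a b a^-1) * tr(a) - tr(b a b) = x^2*y*z - x^3 - x*z^2 - y*z + 3*x
tr(a b a^-3 b) = tr(b a b a^-2) * tr(a) - tr(b a b a^-1) = x^3*y*z - x^4 - x^2*z^2 - 2*x*y*z + 4*x^2 + z^2 - 2
tr(a^-1 b^-1 a b a^-2) = tr(a b a^-3) * tr(b) - tr(a b a^-3 b) = -x^3*y*z + x^4 + x^2*y^2 + x^2*z^2 + x*y*z - 4*x^2 - y^2 - z^2 + 2

-x^3*y*z + x^4 + x^2*y^2 + x^2*z^2 + x*y*z - 4*x^2 - y^2 - z^2 + 2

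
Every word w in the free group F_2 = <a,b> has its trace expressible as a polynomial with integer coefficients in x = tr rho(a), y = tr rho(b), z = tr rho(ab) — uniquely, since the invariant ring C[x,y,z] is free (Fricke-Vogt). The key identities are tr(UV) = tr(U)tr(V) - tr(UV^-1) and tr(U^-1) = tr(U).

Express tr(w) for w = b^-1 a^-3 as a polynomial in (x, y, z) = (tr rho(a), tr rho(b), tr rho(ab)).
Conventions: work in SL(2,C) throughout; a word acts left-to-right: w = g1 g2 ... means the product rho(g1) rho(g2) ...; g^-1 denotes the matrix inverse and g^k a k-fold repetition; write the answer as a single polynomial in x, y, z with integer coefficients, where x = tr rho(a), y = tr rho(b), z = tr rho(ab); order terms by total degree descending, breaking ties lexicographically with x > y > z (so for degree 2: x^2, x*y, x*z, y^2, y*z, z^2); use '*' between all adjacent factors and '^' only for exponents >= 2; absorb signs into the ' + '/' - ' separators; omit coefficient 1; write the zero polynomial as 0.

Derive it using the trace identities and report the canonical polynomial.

x^2*z - x*y - z

apply: trace(b^-1) = trace(b) = y
use: trace(b^-1 a) = trace(a)*trace(b) - trace(a b)   [inverse elimination on b] = x*y - z
apply: trace(a^-1 b^-1) = trace(b^-1)*trace(a) - trace(b^-1 a)   [inverse elimination on a] = z
apply: trace(a^-1 b^-1 a^-1) = trace(a^-1 b^-1)*trace(a) - trace(a^-1 b^-1 a)   [inverse elimination on a] = x*z - y
use: trace(b^-1 a^-3) = trace(a^-1 b^-1 a^-1)*trace(a) - trace(a^-1 b^-1)   [inverse elimination on a] = x^2*z - x*y - z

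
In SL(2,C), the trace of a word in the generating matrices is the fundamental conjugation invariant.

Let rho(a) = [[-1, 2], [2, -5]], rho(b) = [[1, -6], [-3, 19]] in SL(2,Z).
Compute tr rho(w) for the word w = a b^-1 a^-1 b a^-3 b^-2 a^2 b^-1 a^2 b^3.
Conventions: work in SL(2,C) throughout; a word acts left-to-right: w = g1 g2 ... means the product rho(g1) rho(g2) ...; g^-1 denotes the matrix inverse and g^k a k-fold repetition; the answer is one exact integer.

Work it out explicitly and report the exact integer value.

rho(a) = [[-1, 2], [2, -5]]
... * rho(b^-1) = [[19, 6], [3, 1]]  ->  [[-13, -4], [23, 7]]
... * rho(a^-1) = [[-5, -2], [-2, -1]]  ->  [[73, 30], [-129, -53]]
... * rho(b) = [[1, -6], [-3, 19]]  ->  [[-17, 132], [30, -233]]
... * rho(a^-1) = [[-5, -2], [-2, -1]]  ->  [[-179, -98], [316, 173]]
... * rho(a^-1) = [[-5, -2], [-2, -1]]  ->  [[1091, 456], [-1926, -805]]
... * rho(a^-1) = [[-5, -2], [-2, -1]]  ->  [[-6367, -2638], [11240, 4657]]
... * rho(b^-1) = [[19, 6], [3, 1]]  ->  [[-128887, -40840], [227531, 72097]]
... * rho(b^-1) = [[19, 6], [3, 1]]  ->  [[-2571373, -814162], [4539380, 1437283]]
... * rho(a) = [[-1, 2], [2, -5]]  ->  [[943049, -1071936], [-1664814, 1892345]]
... * rho(a) = [[-1, 2], [2, -5]]  ->  [[-3086921, 7245778], [5449504, -12791353]]
... * rho(b^-1) = [[19, 6], [3, 1]]  ->  [[-36914165, -11275748], [65166517, 19905671]]
... * rho(a) = [[-1, 2], [2, -5]]  ->  [[14362669, -17449590], [-25355175, 30804679]]
... * rho(a) = [[-1, 2], [2, -5]]  ->  [[-49261849, 115973288], [86964533, -204733745]]
... * rho(b) = [[1, -6], [-3, 19]]  ->  [[-397181713, 2499063566], [701165768, -4411728353]]
... * rho(b) = [[1, -6], [-3, 19]]  ->  [[-7894372411, 49865298032], [13936350827, -88029833315]]
... * rho(b) = [[1, -6], [-3, 19]]  ->  [[-157490266507, 994806897074], [278025850772, -1756184937947]]
tr = -157490266507 + -1756184937947 = -1913675204454

-1913675204454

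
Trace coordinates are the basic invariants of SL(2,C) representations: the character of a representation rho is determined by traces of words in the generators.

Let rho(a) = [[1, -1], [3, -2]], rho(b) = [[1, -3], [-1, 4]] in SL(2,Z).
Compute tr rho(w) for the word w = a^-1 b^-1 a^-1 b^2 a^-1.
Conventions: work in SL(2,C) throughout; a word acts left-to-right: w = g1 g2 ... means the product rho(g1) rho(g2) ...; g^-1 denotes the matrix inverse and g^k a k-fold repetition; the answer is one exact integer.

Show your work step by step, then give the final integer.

865

rho(a^-1) = [[-2, 1], [-3, 1]]
... * rho(b^-1) = [[4, 3], [1, 1]]  ->  [[-7, -5], [-11, -8]]
... * rho(a^-1) = [[-2, 1], [-3, 1]]  ->  [[29, -12], [46, -19]]
... * rho(b) = [[1, -3], [-1, 4]]  ->  [[41, -135], [65, -214]]
... * rho(b) = [[1, -3], [-1, 4]]  ->  [[176, -663], [279, -1051]]
... * rho(a^-1) = [[-2, 1], [-3, 1]]  ->  [[1637, -487], [2595, -772]]
tr = 1637 + -772 = 865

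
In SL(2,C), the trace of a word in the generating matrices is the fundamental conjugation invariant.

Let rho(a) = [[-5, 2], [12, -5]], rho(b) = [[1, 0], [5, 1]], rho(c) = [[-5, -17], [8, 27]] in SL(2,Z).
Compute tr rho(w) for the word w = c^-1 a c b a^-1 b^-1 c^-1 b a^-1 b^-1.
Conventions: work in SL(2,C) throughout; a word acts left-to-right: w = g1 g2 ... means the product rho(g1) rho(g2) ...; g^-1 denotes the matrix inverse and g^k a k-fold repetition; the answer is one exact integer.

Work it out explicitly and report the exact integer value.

rho(c^-1) = [[27, 17], [-8, -5]]
... * rho(a) = [[-5, 2], [12, -5]]  ->  [[69, -31], [-20, 9]]
... * rho(c) = [[-5, -17], [8, 27]]  ->  [[-593, -2010], [172, 583]]
... * rho(b) = [[1, 0], [5, 1]]  ->  [[-10643, -2010], [3087, 583]]
... * rho(a^-1) = [[-5, -2], [-12, -5]]  ->  [[77335, 31336], [-22431, -9089]]
... * rho(b^-1) = [[1, 0], [-5, 1]]  ->  [[-79345, 31336], [23014, -9089]]
... * rho(c^-1) = [[27, 17], [-8, -5]]  ->  [[-2393003, -1505545], [694090, 436683]]
... * rho(b) = [[1, 0], [5, 1]]  ->  [[-9920728, -1505545], [2877505, 436683]]
... * rho(a^-1) = [[-5, -2], [-12, -5]]  ->  [[67670180, 27369181], [-19627721, -7938425]]
... * rho(b^-1) = [[1, 0], [-5, 1]]  ->  [[-69175725, 27369181], [20064404, -7938425]]
tr = -69175725 + -7938425 = -77114150

-77114150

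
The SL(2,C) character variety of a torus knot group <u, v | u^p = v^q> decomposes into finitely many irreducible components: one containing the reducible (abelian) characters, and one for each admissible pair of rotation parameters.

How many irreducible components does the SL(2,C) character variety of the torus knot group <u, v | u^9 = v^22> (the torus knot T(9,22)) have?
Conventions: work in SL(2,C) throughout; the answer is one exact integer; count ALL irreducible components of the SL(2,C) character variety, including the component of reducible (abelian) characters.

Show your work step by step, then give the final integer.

In the torus knot group T(9,22), u^9 = v^22 is central, so an irreducible representation sends it to +I or -I (Schur).
So on each irreducible component the traces are pinned: tr(u) = 2*cos(pi*alpha/9) with 1 <= alpha <= 8, tr(v) = 2*cos(pi*beta/22) with 1 <= beta <= 21.
u^9 = (-1)^alpha I and v^22 = (-1)^beta I must agree, so alpha and beta have equal parity.
Counting: 4 odd alphas x 11 odd betas + 4 even alphas x 10 even betas = 44 + 40 = 84.
components with irreducible characters: 84; plus the single component of reducible (abelian) characters: total 85.

85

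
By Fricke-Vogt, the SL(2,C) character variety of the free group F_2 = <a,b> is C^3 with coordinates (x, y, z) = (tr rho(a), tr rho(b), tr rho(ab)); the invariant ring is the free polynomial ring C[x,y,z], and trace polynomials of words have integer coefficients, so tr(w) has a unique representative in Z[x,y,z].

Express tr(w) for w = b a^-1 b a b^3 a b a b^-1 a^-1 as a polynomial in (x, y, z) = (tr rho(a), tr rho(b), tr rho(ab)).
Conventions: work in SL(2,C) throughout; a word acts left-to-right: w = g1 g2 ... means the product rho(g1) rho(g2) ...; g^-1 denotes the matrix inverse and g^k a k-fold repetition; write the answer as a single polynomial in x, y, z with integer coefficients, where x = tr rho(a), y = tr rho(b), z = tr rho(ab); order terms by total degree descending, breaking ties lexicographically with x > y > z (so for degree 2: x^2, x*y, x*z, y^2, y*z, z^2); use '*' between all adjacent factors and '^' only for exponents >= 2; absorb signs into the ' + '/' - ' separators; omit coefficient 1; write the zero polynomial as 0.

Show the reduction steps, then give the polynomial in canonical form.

tr(a b a b) = tr(a b)*tr(a b) - tr(1)  (split on a) = z^2 - 2
tr(a b a) = tr(a)*tr(b a) - tr(b)  (reduce the a square) = x*z - y
tr(a b^2 a b) = tr(b)*tr(a b a b) - tr(a b a)  (reduce the b square) = y*z^2 - x*z - y
tr(b^2 a) = tr(b)*tr(a b) - tr(a)  (reduce the b square) = y*z - x
tr(b^2) = tr(b)*tr(b) - tr(1)  (reduce the b square) = y^2 - 2
tr(a b^2 a) = tr(a)*tr(b^2 a) - tr(b^2)  (reduce the a square) = x*y*z - x^2 - y^2 + 2
tr(a b^2 a b^2) = tr(b)*tr(a b^2 a b) - tr(a b^2 a)  (reduce the b square) = y^2*z^2 - 2*x*y*z + x^2 - 2
tr(b a b^3 a b) = tr(b)*tr(a b^2 a b^2) - tr(a b^2 a b)  (reduce the b square) = y^3*z^2 - 2*x*y^2*z + x^2*y - y*z^2 + x*z - y
tr(b a b^3 a) = tr(b)*tr(a b a b^2) - tr(a b a b)  (reduce the b square) = y^2*z^2 - x*y*z - y^2 - z^2 + 2
tr(b a b^3 a b^2) = tr(b)*tr(b a b^3 a b) - tr(b a b^3 a)  (reduce the b square) = y^4*z^2 - 2*x*y^3*z + x^2*y^2 - 2*y^2*z^2 + 2*x*y*z + z^2 - 2
tr(a b a b a b) = tr(b a b a)*tr(b a) - tr(a b)  (split on b) = z^3 - 3*z
tr(a b a b a) = tr(a)*tr(b a b a) - tr(b a b)  (reduce the a square) = x*z^2 - y*z - x
tr(a b a b^2 a b) = tr(b)*tr(a b a b a b) - tr(a b a b a)  (reduce the b square) = y*z^3 - x*z^2 - 2*y*z + x
tr(a^2 b a) = tr(a)*tr(a b a) - tr(a b)  (reduce the a square) = x^2*z - x*y - z
tr(a b a b^2 a) = tr(b)*tr(a^2 b a b) - tr(a^2 b a)  (reduce the b square) = x*y*z^2 - x^2*z - y^2*z + z
tr(a b^2 a b a b^2) = tr(b)*tr(a b a b^2 a b) - tr(a b a b^2 a)  (reduce the b square) = y^2*z^3 - 2*x*y*z^2 + x^2*z - y^2*z + x*y - z
tr(b a b^3 a b^2 a) = tr(b)*tr(a b^2 a b a b^2) - tr(a b^2 a b a b)  (reduce the b square) = y^3*z^3 - 2*x*y^2*z^2 + x^2*y*z - y^3*z - y*z^3 + x*y^2 + x*z^2 + y*z - x
tr(b a^-1 b a b^3 a b) = tr(b a b^3 a b^2)*tr(a) - tr(b a b^3 a b^2 a)  (eliminate a^-1) = x*y^4*z^2 - 2*x^2*y^3*z - y^3*z^3 + x^3*y^2 + x^2*y*z + y^3*z + y*z^3 - x*y^2 - y*z - x
tr(a b^3 a b a b^2) = tr(b)*tr(b a b a b^2 a b) - tr(b a b a b^2 a)  (reduce the b square) = y^3*z^3 - 2*x*y^2*z^2 + x^2*y*z - y^3*z - y*z^3 + x*y^2 + x*z^2 + y*z - x
tr(a b^3 a b a b) = tr(b)*tr(b a b a b a b) - tr(b a b a b a)  (reduce the b square) = y^2*z^3 - x*y*z^2 - 2*y^2*z - z^3 + x*y + 3*z
tr(b^2 a b^3 a b a b) = tr(b)*tr(a b^3 a b a b^2) - tr(a b^3 a b a b)  (reduce the b square) = y^4*z^3 - 2*x*y^3*z^2 + x^2*y^2*z - y^4*z - 2*y^2*z^3 + x*y^3 + 2*x*y*z^2 + 3*y^2*z + z^3 - 2*x*y - 3*z
tr(a b a b a b a b) = tr(b a b a b a)*tr(b a) - tr(a b a b)  (split on b) = z^4 - 4*z^2 + 2
tr(a b a b a b a) = tr(a)*tr(b a b a b a) - tr(b a b a b)  (reduce the a square) = x*z^3 - y*z^2 - 2*x*z + y
tr(a b a b a b^2 a b) = tr(b)*tr(a b a b a b a b) - tr(a b a b a b a)  (reduce the b square) = y*z^4 - x*z^3 - 3*y*z^2 + 2*x*z + y
tr(a^2 b a b a) = tr(a)*tr(a b a b a) - tr(a b a b)  (reduce the a square) = x^2*z^2 - x*y*z - x^2 - z^2 + 2
tr(a b a b a b^2 a) = tr(b)*tr(a^2 b a b a b) - tr(a^2 b a b a)  (reduce the b square) = x*y*z^3 - x^2*z^2 - y^2*z^2 - x*y*z + x^2 + y^2 + z^2 - 2
tr(a b a b a b^2 a b^2) = tr(b)*tr(a b a b a b^2 a b) - tr(a b a b a b^2 a)  (reduce the b square) = y^2*z^4 - 2*x*y*z^3 + x^2*z^2 - 2*y^2*z^2 + 3*x*y*z - x^2 - z^2 + 2
tr(b^2 a b^3 a b a b a) = tr(b)*tr(a b a b a b^2 a b^2) - tr(a b a b a b^2 a b)  (reduce the b square) = y^3*z^4 - 2*x*y^2*z^3 + x^2*y*z^2 - 2*y^3*z^2 - y*z^4 + 3*x*y^2*z + x*z^3 - x^2*y + 2*y*z^2 - 2*x*z + y
tr(b a b^3 a b a b a^-1 b) = tr(b^2 a b^3 a b a b)*tr(a) - tr(b^2 a b^3 a b a b a)  (eliminate a^-1) = x*y^4*z^3 - 2*x^2*y^3*z^2 - y^3*z^4 + x^3*y^2*z - x*y^4*z + x^2*y^3 + x^2*y*z^2 + 2*y^3*z^2 + y*z^4 - x^2*y - 2*y*z^2 - x*z - y
tr(a b a b^3 a b a b) = tr(b)*tr(a b a b a b a b^2) - tr(a b a b a b a b)  (reduce the b square) = y^2*z^4 - x*y*z^3 - 3*y^2*z^2 - z^4 + 2*x*y*z + y^2 + 4*z^2 - 2
tr(a b a^2 b a b^2) = tr(a)*tr(b a b^2 a b a) - tr(b a b^2 a b)  (reduce the a square) = x*y*z^3 - x^2*z^2 - y^2*z^2 + 2
tr(a b a b^3 a b a) = tr(b)*tr(a b a^2 b a b^2) - tr(a b a^2 b a b)  (reduce the b square) = x*y^2*z^3 - x^2*y*z^2 - y^3*z^2 - x*z^3 + y*z^2 + 2*x*z + y
tr(b a b a b^3 a b a b) = tr(b)*tr(a b a b^3 a b a b) - tr(a b a b^3 a b a)  (reduce the b square) = y^3*z^4 - 2*x*y^2*z^3 + x^2*y*z^2 - 2*y^3*z^2 - y*z^4 + 2*x*y^2*z + x*z^3 + y^3 + 3*y*z^2 - 2*x*z - 3*y
tr(a b a b a b a b a b) = tr(b a b a b a)*tr(b a b a) - tr(a b)  (split on b) = z^5 - 5*z^3 + 5*z
tr(a b a b a b a b a) = tr(a)*tr(b a b a b a b a) - tr(b a b a b a b)  (reduce the a square) = x*z^4 - y*z^3 - 3*x*z^2 + 2*y*z + x
tr(a b a b a b a b a b^2) = tr(b)*tr(a b a b a b a b a b) - tr(a b a b a b a b a)  (reduce the b square) = y*z^5 - x*z^4 - 4*y*z^3 + 3*x*z^2 + 3*y*z - x
tr(b a b a b^3 a b a b a) = tr(b)*tr(a b a b a b a b a b^2) - tr(a b a b a b a b a b)  (reduce the b square) = y^2*z^5 - x*y*z^4 - 4*y^2*z^3 - z^5 + 3*x*y*z^2 + 3*y^2*z + 5*z^3 - x*y - 5*z
tr(b a b^3 a b a b a^-1 b a) = tr(b a b a b^3 a b a b)*tr(a) - tr(b a b a b^3 a b a b a)  (eliminate a^-1) = x*y^3*z^4 - 2*x^2*y^2*z^3 - y^2*z^5 + x^3*y*z^2 - 2*x*y^3*z^2 + 2*x^2*y^2*z + x^2*z^3 + 4*y^2*z^3 + z^5 + x*y^3 - 2*x^2*z - 3*y^2*z - 5*z^3 - 2*x*y + 5*z
tr(a^-1 b a^-1 b a b^3 a b a b) = tr(b a b^3 a b a b a^-1 b)*tr(a) - tr(b a b^3 a b a b a^-1 b a)  (eliminate a^-1) = x^2*y^4*z^3 - 2*x^3*y^3*z^2 - 2*x*y^3*z^4 + x^4*y^2*z - x^2*y^4*z + 2*x^2*y^2*z^3 + y^2*z^5 + x^3*y^3 + 4*x*y^3*z^2 + x*y*z^4 - 2*x^2*y^2*z - x^2*z^3 - 4*y^2*z^3 - z^5 - x^3*y - x*y^3 - 2*x*y*z^2 + x^2*z + 3*y^2*z + 5*z^3 + x*y - 5*z
tr(b a^-1 b a b^3 a b a b^-1 a^-1) = tr(a^-1 b a^-1 b a b^3 a b a)*tr(b) - tr(a^-1 b a^-1 b a b^3 a b a b)  (eliminate b^-1) = -x^2*y^4*z^3 + 2*x^3*y^3*z^2 + x*y^5*z^2 + 2*x*y^3*z^4 - x^4*y^2*z - x^2*y^4*z - 2*x^2*y^2*z^3 - y^4*z^3 - y^2*z^5 - 4*x*y^3*z^2 - x*y*z^4 + 3*x^2*y^2*z + x^2*z^3 + y^4*z + 5*y^2*z^3 + z^5 + x^3*y + 2*x*y*z^2 - x^2*z - 4*y^2*z - 5*z^3 - 2*x*y + 5*z

-x^2*y^4*z^3 + 2*x^3*y^3*z^2 + x*y^5*z^2 + 2*x*y^3*z^4 - x^4*y^2*z - x^2*y^4*z - 2*x^2*y^2*z^3 - y^4*z^3 - y^2*z^5 - 4*x*y^3*z^2 - x*y*z^4 + 3*x^2*y^2*z + x^2*z^3 + y^4*z + 5*y^2*z^3 + z^5 + x^3*y + 2*x*y*z^2 - x^2*z - 4*y^2*z - 5*z^3 - 2*x*y + 5*z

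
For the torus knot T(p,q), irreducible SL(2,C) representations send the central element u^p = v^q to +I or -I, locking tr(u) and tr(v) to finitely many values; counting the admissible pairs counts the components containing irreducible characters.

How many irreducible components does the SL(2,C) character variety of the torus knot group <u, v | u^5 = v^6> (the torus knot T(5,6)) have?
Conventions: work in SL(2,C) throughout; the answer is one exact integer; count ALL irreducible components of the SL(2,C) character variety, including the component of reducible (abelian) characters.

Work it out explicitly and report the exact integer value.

In the torus knot group T(5,6), u^5 = v^6 is central, so an irreducible representation sends it to +I or -I (Schur).
So on each irreducible component the traces are pinned: tr(u) = 2*cos(pi*alpha/5) with 1 <= alpha <= 4, tr(v) = 2*cos(pi*beta/6) with 1 <= beta <= 5.
u^5 = (-1)^alpha I and v^6 = (-1)^beta I must agree, so alpha and beta have equal parity.
Counting: 2 odd alphas x 3 odd betas + 2 even alphas x 2 even betas = 6 + 4 = 10.
That is 10 components of irreducible characters, and with the reducible (abelian) component the total is 11.

11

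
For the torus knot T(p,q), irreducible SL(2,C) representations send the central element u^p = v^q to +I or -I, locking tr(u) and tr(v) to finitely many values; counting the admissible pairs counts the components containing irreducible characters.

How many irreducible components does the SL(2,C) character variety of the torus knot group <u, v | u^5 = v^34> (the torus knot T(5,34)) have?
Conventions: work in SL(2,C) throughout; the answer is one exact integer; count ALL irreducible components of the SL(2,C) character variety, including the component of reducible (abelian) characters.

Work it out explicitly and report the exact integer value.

67

In the torus knot group T(5,34), u^5 = v^34 is central, so an irreducible representation sends it to +I or -I (Schur).
So on each irreducible component the traces are pinned: tr(u) = 2*cos(pi*alpha/5) with 1 <= alpha <= 4, tr(v) = 2*cos(pi*beta/34) with 1 <= beta <= 33.
The two central values (-1)^alpha I and (-1)^beta I must be the same matrix, so alpha and beta share a parity.
count pairs: odd alpha (2 choices) x odd beta (17), plus even alpha (2) x even beta (16): 2*17 + 2*16 = 66.
components with irreducible characters: 66; plus the single component of reducible (abelian) characters: total 67.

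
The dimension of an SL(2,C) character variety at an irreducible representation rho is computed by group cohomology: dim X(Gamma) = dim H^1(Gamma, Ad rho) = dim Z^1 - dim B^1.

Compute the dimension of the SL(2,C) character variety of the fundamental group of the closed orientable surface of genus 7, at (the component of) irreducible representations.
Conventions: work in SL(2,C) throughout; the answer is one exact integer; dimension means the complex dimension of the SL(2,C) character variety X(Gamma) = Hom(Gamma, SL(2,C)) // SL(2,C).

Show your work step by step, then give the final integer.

36

pi_1 of the closed genus-7 surface has 14 generators bound by the single product-of-commutators relator.
Unconstrained cocycle data is one sl_2 vector per generator (42 dimensions), cut by the relator condition d_2(z) = 0.
At an irreducible rho, H^2 = coker(d_2) vanishes (Poincare duality: H^2 is dual to H^0 = invariants = 0), so d_2 is surjective onto sl_2 and dim Z^1 = 42 - 3 = 39.
As always at irreducible rho, dim B^1 = 3.
Hence dim X = 39 - 3 = 36.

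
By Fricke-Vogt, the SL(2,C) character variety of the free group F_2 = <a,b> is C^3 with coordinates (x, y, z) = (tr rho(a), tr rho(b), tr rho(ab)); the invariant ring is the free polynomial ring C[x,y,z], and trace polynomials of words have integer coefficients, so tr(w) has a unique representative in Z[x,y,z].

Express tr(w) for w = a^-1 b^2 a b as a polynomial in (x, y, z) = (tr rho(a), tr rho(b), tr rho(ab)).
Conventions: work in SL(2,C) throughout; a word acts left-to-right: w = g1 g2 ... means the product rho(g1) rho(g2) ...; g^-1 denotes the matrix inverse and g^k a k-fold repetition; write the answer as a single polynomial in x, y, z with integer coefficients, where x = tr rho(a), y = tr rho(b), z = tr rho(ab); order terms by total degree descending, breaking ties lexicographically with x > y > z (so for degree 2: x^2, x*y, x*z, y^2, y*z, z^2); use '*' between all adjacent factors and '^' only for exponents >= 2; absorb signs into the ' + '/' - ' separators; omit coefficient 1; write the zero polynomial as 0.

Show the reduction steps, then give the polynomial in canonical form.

x*y^2*z - x^2*y - y*z^2 + y

tr(b a b) = tr(b) * tr(a b) - tr(a)   [square of b] = y*z - x
tr(b^2 a b) = tr(b) * tr(b a b) - tr(b a)   [square of b] = y^2*z - x*y - z
apply: tr(a b a b) = tr(b a) * tr(b a) - tr(1)   [split at a repeated b] = z^2 - 2
apply: tr(a b a) = tr(a) * tr(b a) - tr(b)   [square of a] = x*z - y
apply: tr(b^2 a b a) = tr(b) * tr(a b a b) - tr(a b a)   [square of b] = y*z^2 - x*z - y
use: tr(a^-1 b^2 a b) = tr(b^2 a b) * tr(a) - tr(b^2 a b a)   [inverse elimination on a] = x*y^2*z - x^2*y - y*z^2 + y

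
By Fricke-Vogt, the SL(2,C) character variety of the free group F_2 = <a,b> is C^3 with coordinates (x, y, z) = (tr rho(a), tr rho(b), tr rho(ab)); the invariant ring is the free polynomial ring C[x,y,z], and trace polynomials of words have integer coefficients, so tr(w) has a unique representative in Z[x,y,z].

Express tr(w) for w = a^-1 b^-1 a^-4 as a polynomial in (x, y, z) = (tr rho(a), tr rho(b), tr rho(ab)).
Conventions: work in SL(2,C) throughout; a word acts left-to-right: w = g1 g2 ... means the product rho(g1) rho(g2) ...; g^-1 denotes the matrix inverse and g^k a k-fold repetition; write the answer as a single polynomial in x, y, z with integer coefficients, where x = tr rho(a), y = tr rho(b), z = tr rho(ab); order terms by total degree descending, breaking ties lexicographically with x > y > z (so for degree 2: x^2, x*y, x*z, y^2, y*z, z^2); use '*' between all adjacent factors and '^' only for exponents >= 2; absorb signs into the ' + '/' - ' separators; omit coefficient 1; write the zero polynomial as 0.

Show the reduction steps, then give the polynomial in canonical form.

trace(a^-1) = trace(a) = x
trace(a^-2) = trace(a^-1)*trace(a) - trace(1)  (eliminate a^-1) = x^2 - 2
and trace(a^-3) = trace(a^-2)*trace(a) - trace(a^-1)  (eliminate a^-1) = x^3 - 3*x
and trace(a^-4) = trace(a^-3)*trace(a) - trace(a^-2)  (eliminate a^-1) = x^4 - 4*x^2 + 2
trace(a^-5) = trace(a^-4)*trace(a) - trace(a^-3)  (eliminate a^-1) = x^5 - 5*x^3 + 5*x
trace(b a^-1) = trace(b)*trace(a) - trace(b a)  (eliminate a^-1) = x*y - z
next, trace(a^-2 b) = trace(b a^-1)*trace(a) - trace(b)  (eliminate a^-1) = x^2*y - x*z - y
trace(a^-3 b) = trace(a^-2 b)*trace(a) - trace(a^-2 b a)  (eliminate a^-1) = x^3*y - x^2*z - 2*x*y + z
trace(a^-2 b a^-2) = trace(a^-3 b)*trace(a) - trace(a^-3 b a)  (eliminate a^-1) = x^4*y - x^3*z - 3*x^2*y + 2*x*z + y
and trace(a^-5 b) = trace(a^-2 b a^-2)*trace(a) - trace(a^-2 b a^-1)  (eliminate a^-1) = x^5*y - x^4*z - 4*x^3*y + 3*x^2*z + 3*x*y - z
and trace(a^-1 b^-1 a^-4) = trace(a^-5)*trace(b) - trace(a^-5 b)  (eliminate b^-1) = x^4*z - x^3*y - 3*x^2*z + 2*x*y + z

x^4*z - x^3*y - 3*x^2*z + 2*x*y + z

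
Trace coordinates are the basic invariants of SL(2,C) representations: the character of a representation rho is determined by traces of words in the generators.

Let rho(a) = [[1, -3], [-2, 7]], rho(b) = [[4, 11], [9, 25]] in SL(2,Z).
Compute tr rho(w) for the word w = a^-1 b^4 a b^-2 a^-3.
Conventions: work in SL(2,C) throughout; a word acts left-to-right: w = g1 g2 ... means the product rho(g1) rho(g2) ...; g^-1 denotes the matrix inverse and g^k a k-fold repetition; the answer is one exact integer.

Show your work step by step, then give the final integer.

rho(a^-1) = [[7, 3], [2, 1]]
... * rho(b) = [[4, 11], [9, 25]]  ->  [[55, 152], [17, 47]]
... * rho(b) = [[4, 11], [9, 25]]  ->  [[1588, 4405], [491, 1362]]
... * rho(b) = [[4, 11], [9, 25]]  ->  [[45997, 127593], [14222, 39451]]
... * rho(b) = [[4, 11], [9, 25]]  ->  [[1332325, 3695792], [411947, 1142717]]
... * rho(a) = [[1, -3], [-2, 7]]  ->  [[-6059259, 21873569], [-1873487, 6763178]]
... * rho(b^-1) = [[25, -11], [-9, 4]]  ->  [[-348343596, 154146125], [-107705777, 47661069]]
... * rho(b^-1) = [[25, -11], [-9, 4]]  ->  [[-10095905025, 4448364056], [-3121594046, 1375407823]]
... * rho(a^-1) = [[7, 3], [2, 1]]  ->  [[-61774607063, -25839351019], [-19100342676, -7989374315]]
... * rho(a^-1) = [[7, 3], [2, 1]]  ->  [[-484100951479, -211163172208], [-149681147362, -65290402343]]
... * rho(a^-1) = [[7, 3], [2, 1]]  ->  [[-3811033004769, -1663466026645], [-1178348836220, -514333844429]]
tr = -3811033004769 + -514333844429 = -4325366849198

-4325366849198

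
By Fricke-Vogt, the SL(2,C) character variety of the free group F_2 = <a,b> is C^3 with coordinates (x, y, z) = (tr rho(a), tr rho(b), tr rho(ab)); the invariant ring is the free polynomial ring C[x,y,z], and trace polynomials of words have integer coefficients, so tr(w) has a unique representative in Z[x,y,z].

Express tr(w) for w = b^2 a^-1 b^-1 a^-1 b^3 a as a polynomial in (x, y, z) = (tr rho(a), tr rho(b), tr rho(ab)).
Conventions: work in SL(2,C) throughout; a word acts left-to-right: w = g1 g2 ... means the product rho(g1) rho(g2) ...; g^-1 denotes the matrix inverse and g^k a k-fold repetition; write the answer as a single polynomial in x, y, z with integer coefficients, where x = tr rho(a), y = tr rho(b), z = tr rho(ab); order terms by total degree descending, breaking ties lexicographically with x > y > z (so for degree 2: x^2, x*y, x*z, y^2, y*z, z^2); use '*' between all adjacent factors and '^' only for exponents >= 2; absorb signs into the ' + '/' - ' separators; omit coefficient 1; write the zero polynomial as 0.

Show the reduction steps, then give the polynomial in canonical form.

tr(b a b) = tr(b)*tr(a b) - tr(a)   [square of b] = y*z - x
use: tr(b a b^2) = tr(b)*tr(b a b) - tr(b a)   [square of b] = y^2*z - x*y - z
tr(b^2 a b^2) = tr(b)*tr(b a b^2) - tr(b a b)   [square of b] = y^3*z - x*y^2 - 2*y*z + x
use: tr(a b a b) = tr(a b)*tr(a b) - tr(1)   [split at a repeated a] = z^2 - 2
use: tr(a b a) = tr(a)*tr(b a) - tr(b)   [square of a] = x*z - y
apply: tr(a b^2 a b) = tr(b)*tr(a b a b) - tr(a b a)   [square of b] = y*z^2 - x*z - y
use: tr(a^2) = tr(a)*tr(a) - tr(1)   [square of a] = x^2 - 2
tr(a b^2 a) = tr(b)*tr(a^2 b) - tr(a^2)   [square of b] = x*y*z - x^2 - y^2 + 2
apply: tr(b^2 a b^2 a) = tr(b)*tr(a b^2 a b) - tr(a b^2 a)   [square of b] = y^2*z^2 - 2*x*y*z + x^2 - 2
tr(b^2 a b^2 a^-1) = tr(b^2 a b^2)*tr(a) - tr(b^2 a b^2 a)   [inverse elimination on a] = x*y^3*z - x^2*y^2 - y^2*z^2 + 2
apply: tr(a b^3 a b) = tr(b)*tr(a b a b^2) - tr(a b a b)   [square of b] = y^2*z^2 - x*y*z - y^2 - z^2 + 2
tr(a b^2 a^2 b) = tr(a)*tr(b a b^2 a) - tr(b a b^2)   [square of a] = x*y*z^2 - x^2*z - y^2*z + z
apply: tr(a b^2 a^2) = tr(a)*tr(b^2 a^2) - tr(b^2 a)   [square of a] = x^2*y*z - x^3 - x*y^2 - y*z + 3*x
tr(b a b^2 a^2 b) = tr(b)*tr(a b^2 a^2 b) - tr(a b^2 a^2)   [square of b] = x*y^2*z^2 - 2*x^2*y*z - y^3*z + x^3 + x*y^2 + 2*y*z - 3*x
tr(a b^3 a b^2 a) = tr(b)*tr(b a b^2 a^2 b) - tr(b a b^2 a^2)   [square of b] = x*y^3*z^2 - 2*x^2*y^2*z - y^4*z + x^3*y + x*y^3 - x*y*z^2 + x^2*z + 3*y^2*z - 3*x*y - z
tr(a b a b a b) = tr(a b a b)*tr(a b) - tr(b a)   [split at a repeated a] = z^3 - 3*z
tr(a b a b a) = tr(a)*tr(b a b a) - tr(b a b)   [square of a] = x*z^2 - y*z - x
tr(b a b a b a b) = tr(b)*tr(a b a b a b) - tr(a b a b a)   [square of b] = y*z^3 - x*z^2 - 2*y*z + x
apply: tr(a b a b^3 a b) = tr(b)*tr(b a b a b a b) - tr(b a b a b a)   [square of b] = y^2*z^3 - x*y*z^2 - 2*y^2*z - z^3 + x*y + 3*z
tr(a b a b^3 a) = tr(b)*tr(b a^2 b a b) - tr(b a^2 b a)   [square of b] = x*y^2*z^2 - x^2*y*z - y^3*z - x*z^2 + 2*y*z + x
tr(a b^3 a b^2 a b) = tr(b)*tr(a b a b^3 a b) - tr(a b a b^3 a)   [square of b] = y^3*z^3 - 2*x*y^2*z^2 + x^2*y*z - y^3*z - y*z^3 + x*y^2 + x*z^2 + y*z - x
use: tr(b^-1 a b^3 a b^2 a) = tr(a b^3 a b^2 a)*tr(b) - tr(a b^3 a b^2 a b)   [inverse elimination on b] = x*y^4*z^2 - 2*x^2*y^3*z - y^5*z - y^3*z^3 + x^3*y^2 + x*y^4 + x*y^2*z^2 + 4*y^3*z + y*z^3 - 4*x*y^2 - x*z^2 - 2*y*z + x
tr(b^3 a b^2 a^-1 b^-1 a) = tr(b^-1 a b^3 a b^2)*tr(a) - tr(b^-1 a b^3 a b^2 a)   [inverse elimination on a] = -x*y^4*z^2 + 2*x^2*y^3*z + y^5*z + y^3*z^3 - x^3*y^2 - x*y^4 - x^2*y*z - 4*y^3*z - y*z^3 + 3*x*y^2 + 2*y*z + x
use: tr(b^2 a^-1 b^-1 a^-1 b^3 a) = tr(b^3 a b^2 a^-1 b^-1)*tr(a) - tr(b^3 a b^2 a^-1 b^-1 a)   [inverse elimination on a] = x*y^4*z^2 - x^2*y^3*z - y^5*z - y^3*z^3 + x*y^4 - x*y^2*z^2 + x^2*y*z + 4*y^3*z + y*z^3 - 3*x*y^2 - 2*y*z + x

x*y^4*z^2 - x^2*y^3*z - y^5*z - y^3*z^3 + x*y^4 - x*y^2*z^2 + x^2*y*z + 4*y^3*z + y*z^3 - 3*x*y^2 - 2*y*z + x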